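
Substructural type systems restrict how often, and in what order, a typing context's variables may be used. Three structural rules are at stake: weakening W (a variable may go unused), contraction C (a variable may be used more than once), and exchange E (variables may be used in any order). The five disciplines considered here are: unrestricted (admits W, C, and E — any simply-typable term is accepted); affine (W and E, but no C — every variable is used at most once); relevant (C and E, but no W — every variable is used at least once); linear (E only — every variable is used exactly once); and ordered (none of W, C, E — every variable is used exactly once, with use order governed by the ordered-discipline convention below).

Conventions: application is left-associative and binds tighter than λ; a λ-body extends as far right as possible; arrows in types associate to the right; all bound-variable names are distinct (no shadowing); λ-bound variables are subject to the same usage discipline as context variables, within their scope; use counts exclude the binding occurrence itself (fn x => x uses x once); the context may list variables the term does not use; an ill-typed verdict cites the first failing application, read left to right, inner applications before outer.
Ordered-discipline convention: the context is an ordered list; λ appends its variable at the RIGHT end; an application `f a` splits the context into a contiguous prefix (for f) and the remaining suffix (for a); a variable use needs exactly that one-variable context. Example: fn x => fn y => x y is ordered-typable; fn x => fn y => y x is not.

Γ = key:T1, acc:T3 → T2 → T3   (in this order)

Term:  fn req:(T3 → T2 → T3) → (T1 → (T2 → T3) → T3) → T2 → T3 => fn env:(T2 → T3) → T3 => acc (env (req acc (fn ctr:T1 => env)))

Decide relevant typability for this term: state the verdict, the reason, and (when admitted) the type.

no — key, ctr left unused
variable uses: key: 0×; acc: 2×; req [bound]: 1×; env [bound]: 2×; ctr [bound]: 0×
uses in reading order: acc, env, req, acc, env
typing: well-typed — term : ((T3 → T2 → T3) → (T1 → (T2 → T3) → T3) → T2 → T3) → ((T2 → T3) → T3) → T2 → T3
per-discipline verdicts: ordered ✗, linear ✗, affine ✗, relevant ✗, unrestricted ✓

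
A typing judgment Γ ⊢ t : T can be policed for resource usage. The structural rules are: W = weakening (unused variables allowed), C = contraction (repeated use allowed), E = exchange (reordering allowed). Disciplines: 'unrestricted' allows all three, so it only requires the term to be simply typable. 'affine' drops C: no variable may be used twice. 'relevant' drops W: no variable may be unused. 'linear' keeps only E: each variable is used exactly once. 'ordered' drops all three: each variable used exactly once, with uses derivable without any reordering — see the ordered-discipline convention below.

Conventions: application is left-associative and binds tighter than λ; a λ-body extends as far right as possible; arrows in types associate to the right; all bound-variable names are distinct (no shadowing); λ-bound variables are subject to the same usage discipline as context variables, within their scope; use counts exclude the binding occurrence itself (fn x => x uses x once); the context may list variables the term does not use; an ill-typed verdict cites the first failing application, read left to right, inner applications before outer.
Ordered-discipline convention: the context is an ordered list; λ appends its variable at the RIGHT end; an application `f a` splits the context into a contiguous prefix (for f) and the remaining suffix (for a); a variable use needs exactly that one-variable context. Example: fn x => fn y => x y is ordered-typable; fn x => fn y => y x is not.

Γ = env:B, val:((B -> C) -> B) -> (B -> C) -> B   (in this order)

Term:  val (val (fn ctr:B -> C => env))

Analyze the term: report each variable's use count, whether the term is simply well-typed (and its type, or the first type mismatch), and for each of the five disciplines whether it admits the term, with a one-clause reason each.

counts: env: 1, val: 2, ctr (bound): 0
order of uses: val, val, env
typing: well-typed — term : (B -> C) -> B
ordered: ✗ — repeated use of val ×2; ctr left unused
linear: ✗ — repeated use of val ×2; ctr left unused
affine: ✗ — repeated use of val ×2
relevant: ✗ — ctr left unused
unrestricted: ✓ — well-typed at (B -> C) -> B; no restrictions here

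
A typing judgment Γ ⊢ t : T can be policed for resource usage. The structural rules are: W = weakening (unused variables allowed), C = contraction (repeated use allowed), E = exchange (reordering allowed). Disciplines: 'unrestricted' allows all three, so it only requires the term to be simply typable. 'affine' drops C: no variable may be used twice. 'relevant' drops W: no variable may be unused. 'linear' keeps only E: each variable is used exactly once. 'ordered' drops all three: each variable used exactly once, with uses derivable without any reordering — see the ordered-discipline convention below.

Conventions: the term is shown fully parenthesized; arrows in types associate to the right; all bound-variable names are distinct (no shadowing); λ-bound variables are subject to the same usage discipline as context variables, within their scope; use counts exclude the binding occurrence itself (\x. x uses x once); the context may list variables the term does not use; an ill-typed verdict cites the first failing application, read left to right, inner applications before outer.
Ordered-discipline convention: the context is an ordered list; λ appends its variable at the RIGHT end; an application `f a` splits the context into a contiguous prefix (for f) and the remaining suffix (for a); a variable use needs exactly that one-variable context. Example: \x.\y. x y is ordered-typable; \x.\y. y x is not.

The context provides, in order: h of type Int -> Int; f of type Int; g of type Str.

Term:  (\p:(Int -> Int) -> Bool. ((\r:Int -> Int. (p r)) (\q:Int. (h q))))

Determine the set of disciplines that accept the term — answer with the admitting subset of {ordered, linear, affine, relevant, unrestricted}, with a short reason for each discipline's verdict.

accepted by: affine, unrestricted
usage: h=1, f=0, g=0, p [bound]=1, r [bound]=1, q [bound]=1
left-to-right use order: p, r, h, q
typing: ✓ — ((Int -> Int) -> Bool) -> Bool
ordered: ✗, f, g left unused
linear: ✗, f, g left unused
affine: ✓, no duplicate uses among h, f, g, p, r, q
relevant: ✗, f, g left unused
unrestricted: ✓, type-checks (((Int -> Int) -> Bool) -> Bool) and nothing is barred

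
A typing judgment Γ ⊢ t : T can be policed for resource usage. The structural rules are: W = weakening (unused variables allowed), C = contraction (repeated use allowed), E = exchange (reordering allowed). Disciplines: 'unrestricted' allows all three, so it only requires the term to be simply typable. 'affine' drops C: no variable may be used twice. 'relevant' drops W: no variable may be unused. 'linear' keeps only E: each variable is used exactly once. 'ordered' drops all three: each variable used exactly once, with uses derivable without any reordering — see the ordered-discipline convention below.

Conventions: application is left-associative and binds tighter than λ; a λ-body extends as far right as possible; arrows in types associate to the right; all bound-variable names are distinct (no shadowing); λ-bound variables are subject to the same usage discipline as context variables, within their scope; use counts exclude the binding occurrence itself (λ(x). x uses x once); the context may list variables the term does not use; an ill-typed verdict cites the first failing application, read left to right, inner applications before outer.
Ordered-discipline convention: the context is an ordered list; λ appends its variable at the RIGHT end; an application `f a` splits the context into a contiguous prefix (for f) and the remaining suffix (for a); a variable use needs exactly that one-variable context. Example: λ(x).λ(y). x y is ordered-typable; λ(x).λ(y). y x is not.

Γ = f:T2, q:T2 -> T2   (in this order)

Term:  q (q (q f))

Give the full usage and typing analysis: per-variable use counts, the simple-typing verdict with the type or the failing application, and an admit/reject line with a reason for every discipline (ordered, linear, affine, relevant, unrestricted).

use counts: f ×1; q ×3
left-to-right use order: q, q, q, f
typing: well-typed at T2
ordered: ✗ — q ×3 used more than once (contraction)
linear: ✗ — q ×3 used more than once (contraction)
affine: ✗ — q ×3 used more than once (contraction)
relevant: ✓ — at least one use each (f, q)
unrestricted: ✓ — simply typable at T2; W, C, E all held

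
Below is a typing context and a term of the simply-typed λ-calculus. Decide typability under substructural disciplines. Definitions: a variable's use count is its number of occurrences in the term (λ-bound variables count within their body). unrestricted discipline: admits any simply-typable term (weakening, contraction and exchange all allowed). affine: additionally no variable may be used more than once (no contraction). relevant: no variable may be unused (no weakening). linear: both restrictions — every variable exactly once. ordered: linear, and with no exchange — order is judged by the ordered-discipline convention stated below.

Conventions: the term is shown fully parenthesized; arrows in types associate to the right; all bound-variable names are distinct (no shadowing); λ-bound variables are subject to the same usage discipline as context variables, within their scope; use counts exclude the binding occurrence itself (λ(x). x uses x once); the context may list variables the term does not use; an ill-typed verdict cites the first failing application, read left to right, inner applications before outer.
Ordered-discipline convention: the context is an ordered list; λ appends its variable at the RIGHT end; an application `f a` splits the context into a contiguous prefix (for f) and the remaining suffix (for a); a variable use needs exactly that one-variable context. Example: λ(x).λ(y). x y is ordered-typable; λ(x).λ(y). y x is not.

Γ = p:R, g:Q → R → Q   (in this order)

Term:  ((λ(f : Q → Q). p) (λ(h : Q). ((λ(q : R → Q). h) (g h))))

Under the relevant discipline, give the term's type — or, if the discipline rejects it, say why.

not well-typed under relevant — f, q never used (weakening)
use counts: p ×1, g ×1, f [bound] ×0, h [bound] ×2, q [bound] ×0
uses in reading order: p, h, g, h
typing: the term checks, with type R
summary: ordered ✗ · linear ✗ · affine ✗ · relevant ✗ · unrestricted ✓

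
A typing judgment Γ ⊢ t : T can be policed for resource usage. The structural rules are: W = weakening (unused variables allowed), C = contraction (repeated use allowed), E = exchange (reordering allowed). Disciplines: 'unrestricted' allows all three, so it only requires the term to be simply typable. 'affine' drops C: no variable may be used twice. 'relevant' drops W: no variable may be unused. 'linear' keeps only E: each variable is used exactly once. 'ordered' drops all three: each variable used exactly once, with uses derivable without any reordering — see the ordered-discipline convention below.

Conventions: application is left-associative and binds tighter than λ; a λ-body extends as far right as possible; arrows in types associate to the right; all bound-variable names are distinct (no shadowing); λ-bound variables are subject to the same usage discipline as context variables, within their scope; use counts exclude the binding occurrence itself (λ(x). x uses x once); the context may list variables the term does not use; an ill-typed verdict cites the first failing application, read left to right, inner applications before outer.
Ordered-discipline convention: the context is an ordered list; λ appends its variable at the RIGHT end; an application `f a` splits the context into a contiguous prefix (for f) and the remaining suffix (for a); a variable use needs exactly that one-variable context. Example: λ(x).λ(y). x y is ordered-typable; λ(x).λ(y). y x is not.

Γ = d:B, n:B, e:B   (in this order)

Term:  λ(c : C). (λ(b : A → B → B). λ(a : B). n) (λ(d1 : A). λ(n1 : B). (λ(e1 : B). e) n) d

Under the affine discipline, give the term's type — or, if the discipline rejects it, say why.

not well-typed under affine — needs contraction — n ×2
counts: d: 1; n: 2; e: 1; c (λ-bound): 0; b (λ-bound): 0; a (λ-bound): 0; d1 (λ-bound): 0; n1 (λ-bound): 0; e1 (λ-bound): 0
use order (left to right): n, e, n, d
typing: well-typed at C → B
summary: ordered ✗; linear ✗; affine ✗; relevant ✗; unrestricted ✓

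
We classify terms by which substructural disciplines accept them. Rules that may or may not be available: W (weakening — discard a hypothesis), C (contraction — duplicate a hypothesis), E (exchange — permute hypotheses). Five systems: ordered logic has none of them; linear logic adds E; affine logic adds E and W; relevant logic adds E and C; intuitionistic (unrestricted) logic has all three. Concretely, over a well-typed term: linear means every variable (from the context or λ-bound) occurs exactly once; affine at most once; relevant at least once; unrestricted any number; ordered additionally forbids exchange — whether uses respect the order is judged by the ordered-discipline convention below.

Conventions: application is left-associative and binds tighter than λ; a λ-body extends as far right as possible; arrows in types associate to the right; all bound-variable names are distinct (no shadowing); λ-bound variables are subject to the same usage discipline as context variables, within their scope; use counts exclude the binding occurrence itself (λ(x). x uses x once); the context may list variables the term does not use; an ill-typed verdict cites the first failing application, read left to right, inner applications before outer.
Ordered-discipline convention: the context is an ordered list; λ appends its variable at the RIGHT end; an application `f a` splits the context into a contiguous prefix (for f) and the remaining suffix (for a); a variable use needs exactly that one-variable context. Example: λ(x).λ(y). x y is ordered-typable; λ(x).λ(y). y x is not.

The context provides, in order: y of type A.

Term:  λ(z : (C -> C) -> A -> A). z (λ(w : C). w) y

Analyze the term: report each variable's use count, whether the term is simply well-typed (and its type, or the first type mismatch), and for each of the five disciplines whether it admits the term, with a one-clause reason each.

use counts: y: 1, z (bound): 1, w (bound): 1
order of uses: z, w, y
typing: the term checks, with type ((C -> C) -> A -> A) -> A
ordered ✗ (use order z, w, y needs exchange)
linear ✓ (single use per variable (y, z, w))
affine ✓ (at most one use each (y, z, w))
relevant ✓ (at least one use each (y, z, w))
unrestricted ✓ (typability at ((C -> C) -> A -> A) -> A is all that's needed)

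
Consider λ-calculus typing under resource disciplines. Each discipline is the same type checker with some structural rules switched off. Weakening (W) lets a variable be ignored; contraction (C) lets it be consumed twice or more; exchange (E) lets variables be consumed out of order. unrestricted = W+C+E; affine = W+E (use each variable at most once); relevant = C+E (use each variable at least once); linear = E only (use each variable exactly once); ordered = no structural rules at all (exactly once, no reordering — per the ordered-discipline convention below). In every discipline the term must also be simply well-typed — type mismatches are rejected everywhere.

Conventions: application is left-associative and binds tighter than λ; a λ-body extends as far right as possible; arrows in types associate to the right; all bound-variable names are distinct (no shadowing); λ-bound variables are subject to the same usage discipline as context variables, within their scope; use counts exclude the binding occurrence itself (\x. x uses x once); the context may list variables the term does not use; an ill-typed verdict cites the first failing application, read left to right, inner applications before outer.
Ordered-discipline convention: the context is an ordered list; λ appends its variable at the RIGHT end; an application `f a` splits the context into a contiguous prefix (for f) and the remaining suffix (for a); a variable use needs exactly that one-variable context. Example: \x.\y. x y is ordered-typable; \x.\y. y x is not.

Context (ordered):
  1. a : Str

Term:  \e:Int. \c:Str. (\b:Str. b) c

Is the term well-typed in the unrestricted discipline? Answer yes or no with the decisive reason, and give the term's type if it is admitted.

yes — well-typed at Int → Str → Str; no restrictions here; term : Int → Str → Str
use counts: a=0; e (bound)=0; c (bound)=1; b (bound)=1
left-to-right use order: b, c
typing: well-typed at Int → Str → Str
all disciplines: ordered ✗, linear ✗, affine ✓, relevant ✗, unrestricted ✓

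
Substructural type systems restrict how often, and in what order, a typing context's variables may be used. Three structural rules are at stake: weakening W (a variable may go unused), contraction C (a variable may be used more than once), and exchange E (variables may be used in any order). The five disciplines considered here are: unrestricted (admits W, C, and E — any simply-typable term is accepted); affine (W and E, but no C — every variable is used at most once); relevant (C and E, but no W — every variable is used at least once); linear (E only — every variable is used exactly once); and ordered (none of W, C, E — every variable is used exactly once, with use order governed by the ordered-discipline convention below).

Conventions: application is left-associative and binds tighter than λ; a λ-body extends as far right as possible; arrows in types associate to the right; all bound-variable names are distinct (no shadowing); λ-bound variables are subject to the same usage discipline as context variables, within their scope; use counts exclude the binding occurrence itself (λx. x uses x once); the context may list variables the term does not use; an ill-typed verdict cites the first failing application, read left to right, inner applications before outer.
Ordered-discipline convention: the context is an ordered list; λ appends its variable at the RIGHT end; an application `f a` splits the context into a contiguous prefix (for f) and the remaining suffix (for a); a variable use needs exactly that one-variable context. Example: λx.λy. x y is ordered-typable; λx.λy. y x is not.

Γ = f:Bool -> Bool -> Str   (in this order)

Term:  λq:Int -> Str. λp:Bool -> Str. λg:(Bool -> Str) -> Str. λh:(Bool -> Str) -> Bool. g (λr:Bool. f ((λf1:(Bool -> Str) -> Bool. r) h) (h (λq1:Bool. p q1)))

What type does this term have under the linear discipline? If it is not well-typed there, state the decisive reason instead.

not well-typed under linear — repeated use of h ×2; q, f1 never used (weakening)
usage: f ×1, q (bound) ×0, p (bound) ×1, g (bound) ×1, h (bound) ×2, r (bound) ×1, f1 (bound) ×0, q1 (bound) ×1
use order (left to right): g, f, r, h, h, p, q1
typing: well-typed — term : (Int -> Str) -> (Bool -> Str) -> ((Bool -> Str) -> Str) -> ((Bool -> Str) -> Bool) -> Str
across the five disciplines: ordered ✗ | linear ✗ | affine ✗ | relevant ✗ | unrestricted ✓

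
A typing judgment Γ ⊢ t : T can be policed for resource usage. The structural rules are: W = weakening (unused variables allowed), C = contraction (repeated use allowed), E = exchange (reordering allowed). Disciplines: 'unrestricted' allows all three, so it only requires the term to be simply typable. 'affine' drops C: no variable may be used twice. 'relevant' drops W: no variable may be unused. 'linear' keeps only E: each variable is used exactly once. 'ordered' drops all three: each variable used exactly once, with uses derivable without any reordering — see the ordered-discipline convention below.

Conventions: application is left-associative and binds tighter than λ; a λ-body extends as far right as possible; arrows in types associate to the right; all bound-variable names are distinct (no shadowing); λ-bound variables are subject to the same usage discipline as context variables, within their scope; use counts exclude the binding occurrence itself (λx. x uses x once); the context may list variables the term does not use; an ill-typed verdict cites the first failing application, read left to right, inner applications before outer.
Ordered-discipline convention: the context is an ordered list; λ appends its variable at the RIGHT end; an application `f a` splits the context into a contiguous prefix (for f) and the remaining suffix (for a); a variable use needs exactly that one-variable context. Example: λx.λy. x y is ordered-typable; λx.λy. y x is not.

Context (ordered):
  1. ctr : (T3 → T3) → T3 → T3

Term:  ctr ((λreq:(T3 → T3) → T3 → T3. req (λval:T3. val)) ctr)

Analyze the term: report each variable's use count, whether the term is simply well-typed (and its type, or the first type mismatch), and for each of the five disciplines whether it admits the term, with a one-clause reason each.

variable uses: ctr=2; req (λ-bound)=1; val (λ-bound)=1
use order (left to right): ctr, req, val, ctr
typing: well-typed — term : T3 → T3
ordered ✗ (repeated use of ctr ×2)
linear ✗ (repeated use of ctr ×2)
affine ✗ (repeated use of ctr ×2)
relevant ✓ (ctr, req, val: all used, weakening unneeded)
unrestricted ✓ (typability at T3 → T3 is all that's needed)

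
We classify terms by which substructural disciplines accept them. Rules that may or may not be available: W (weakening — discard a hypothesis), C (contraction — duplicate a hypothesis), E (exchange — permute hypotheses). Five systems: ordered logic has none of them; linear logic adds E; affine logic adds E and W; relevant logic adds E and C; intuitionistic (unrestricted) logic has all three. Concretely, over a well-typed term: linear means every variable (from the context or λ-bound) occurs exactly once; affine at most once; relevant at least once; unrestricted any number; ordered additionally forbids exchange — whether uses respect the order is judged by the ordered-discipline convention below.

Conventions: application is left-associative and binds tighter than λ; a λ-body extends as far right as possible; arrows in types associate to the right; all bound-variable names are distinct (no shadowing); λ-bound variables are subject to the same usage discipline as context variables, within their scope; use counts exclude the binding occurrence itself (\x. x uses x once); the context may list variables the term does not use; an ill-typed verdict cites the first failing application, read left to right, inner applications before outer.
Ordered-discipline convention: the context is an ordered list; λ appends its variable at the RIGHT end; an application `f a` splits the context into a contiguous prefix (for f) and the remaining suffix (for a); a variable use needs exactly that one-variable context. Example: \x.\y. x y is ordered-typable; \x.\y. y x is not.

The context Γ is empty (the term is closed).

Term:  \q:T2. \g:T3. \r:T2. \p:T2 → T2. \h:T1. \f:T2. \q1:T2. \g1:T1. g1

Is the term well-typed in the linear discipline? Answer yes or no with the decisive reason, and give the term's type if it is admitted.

no — q, g, r, p, h, f, q1 never used (weakening)
counts: q (λ-bound)=0; g (λ-bound)=0; r (λ-bound)=0; p (λ-bound)=0; h (λ-bound)=0; f (λ-bound)=0; q1 (λ-bound)=0; g1 (λ-bound)=1
left-to-right use order: g1
typing: ✓ — T2 → T3 → T2 → (T2 → T2) → T1 → T2 → T2 → T1 → T1
per-discipline verdicts: ordered ✗; linear ✗; affine ✓; relevant ✗; unrestricted ✓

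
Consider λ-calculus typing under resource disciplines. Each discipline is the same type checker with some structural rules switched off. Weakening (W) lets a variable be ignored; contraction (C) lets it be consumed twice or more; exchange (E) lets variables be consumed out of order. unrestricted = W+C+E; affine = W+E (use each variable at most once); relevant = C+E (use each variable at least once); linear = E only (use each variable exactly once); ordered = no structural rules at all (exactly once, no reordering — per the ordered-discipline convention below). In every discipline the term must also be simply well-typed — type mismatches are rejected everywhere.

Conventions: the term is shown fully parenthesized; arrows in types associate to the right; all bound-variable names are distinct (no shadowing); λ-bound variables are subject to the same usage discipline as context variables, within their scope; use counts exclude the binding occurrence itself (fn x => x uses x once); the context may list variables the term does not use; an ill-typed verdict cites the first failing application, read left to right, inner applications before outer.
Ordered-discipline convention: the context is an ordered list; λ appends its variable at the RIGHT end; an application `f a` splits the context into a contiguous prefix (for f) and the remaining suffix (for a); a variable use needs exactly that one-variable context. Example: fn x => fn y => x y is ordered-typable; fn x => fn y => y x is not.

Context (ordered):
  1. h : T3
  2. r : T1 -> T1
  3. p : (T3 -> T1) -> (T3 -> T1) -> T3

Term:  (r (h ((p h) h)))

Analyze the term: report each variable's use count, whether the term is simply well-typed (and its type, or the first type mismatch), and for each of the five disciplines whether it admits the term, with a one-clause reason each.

usage: h: 3×, r: 1×, p: 1×
left-to-right use order: r, h, p, h, h
typing: ill-typed: argument of type T3 where T3 -> T1 is required
ordered: ✗, not simply typable
linear: ✗, fails simple typing
affine: ✗, a type mismatch blocks all five
relevant: ✗, the type mismatch rejects it
unrestricted: ✗, not simply typable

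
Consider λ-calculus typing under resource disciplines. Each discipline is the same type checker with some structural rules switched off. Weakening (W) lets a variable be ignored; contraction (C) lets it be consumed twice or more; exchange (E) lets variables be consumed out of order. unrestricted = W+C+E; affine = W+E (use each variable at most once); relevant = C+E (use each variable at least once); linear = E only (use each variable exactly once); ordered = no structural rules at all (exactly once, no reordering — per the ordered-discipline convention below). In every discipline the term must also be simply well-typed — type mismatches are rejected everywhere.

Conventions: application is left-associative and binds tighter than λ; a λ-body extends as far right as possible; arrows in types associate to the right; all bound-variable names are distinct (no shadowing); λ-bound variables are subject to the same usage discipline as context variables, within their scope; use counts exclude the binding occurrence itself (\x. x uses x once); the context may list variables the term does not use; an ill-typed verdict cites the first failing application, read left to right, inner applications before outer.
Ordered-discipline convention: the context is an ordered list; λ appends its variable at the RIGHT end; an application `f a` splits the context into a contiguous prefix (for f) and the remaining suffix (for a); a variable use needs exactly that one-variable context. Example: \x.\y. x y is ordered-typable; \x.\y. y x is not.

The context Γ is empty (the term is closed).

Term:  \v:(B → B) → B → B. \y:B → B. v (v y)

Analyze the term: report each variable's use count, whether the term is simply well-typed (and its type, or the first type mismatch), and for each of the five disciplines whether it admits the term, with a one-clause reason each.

use counts: v [bound]=2; y [bound]=1
left-to-right use order: v, v, y
typing: well-typed at ((B → B) → B → B) → (B → B) → B → B
ordered: ✗ — v ×2 used more than once (contraction)
linear: ✗ — v ×2 used more than once (contraction)
affine: ✗ — v ×2 used more than once (contraction)
relevant: ✓ — v, y: all used, weakening unneeded
unrestricted: ✓ — well-typed at ((B → B) → B → B) → (B → B) → B → B; no restrictions here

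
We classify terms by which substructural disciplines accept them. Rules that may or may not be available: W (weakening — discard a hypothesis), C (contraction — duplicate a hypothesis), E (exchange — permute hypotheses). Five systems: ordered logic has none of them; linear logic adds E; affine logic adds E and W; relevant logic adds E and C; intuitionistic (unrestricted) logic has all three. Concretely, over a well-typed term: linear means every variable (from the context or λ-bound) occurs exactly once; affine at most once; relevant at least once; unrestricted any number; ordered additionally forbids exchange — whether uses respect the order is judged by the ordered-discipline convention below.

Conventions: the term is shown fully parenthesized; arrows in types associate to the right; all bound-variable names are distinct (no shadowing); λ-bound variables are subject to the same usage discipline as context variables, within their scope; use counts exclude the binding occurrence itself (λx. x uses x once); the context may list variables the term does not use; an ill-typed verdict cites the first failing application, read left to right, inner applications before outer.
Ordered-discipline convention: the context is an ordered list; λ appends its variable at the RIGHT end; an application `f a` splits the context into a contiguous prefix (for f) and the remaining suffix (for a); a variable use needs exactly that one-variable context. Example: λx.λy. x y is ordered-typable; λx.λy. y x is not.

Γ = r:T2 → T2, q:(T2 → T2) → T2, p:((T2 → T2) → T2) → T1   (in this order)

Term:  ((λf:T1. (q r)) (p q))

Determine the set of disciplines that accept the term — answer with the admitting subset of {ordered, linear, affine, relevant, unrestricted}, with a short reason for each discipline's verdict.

admitted in: unrestricted
counts: r: 1; q: 2; p: 1; f [bound]: 0
order of uses: q, r, p, q
typing: well-typed — term : T2
ordered: ✗ — uses contraction: q ×2; f left unused
linear: ✗ — uses contraction: q ×2; f left unused
affine: ✗ — uses contraction: q ×2
relevant: ✗ — f left unused
unrestricted: ✓ — type-checks (T2) and nothing is barred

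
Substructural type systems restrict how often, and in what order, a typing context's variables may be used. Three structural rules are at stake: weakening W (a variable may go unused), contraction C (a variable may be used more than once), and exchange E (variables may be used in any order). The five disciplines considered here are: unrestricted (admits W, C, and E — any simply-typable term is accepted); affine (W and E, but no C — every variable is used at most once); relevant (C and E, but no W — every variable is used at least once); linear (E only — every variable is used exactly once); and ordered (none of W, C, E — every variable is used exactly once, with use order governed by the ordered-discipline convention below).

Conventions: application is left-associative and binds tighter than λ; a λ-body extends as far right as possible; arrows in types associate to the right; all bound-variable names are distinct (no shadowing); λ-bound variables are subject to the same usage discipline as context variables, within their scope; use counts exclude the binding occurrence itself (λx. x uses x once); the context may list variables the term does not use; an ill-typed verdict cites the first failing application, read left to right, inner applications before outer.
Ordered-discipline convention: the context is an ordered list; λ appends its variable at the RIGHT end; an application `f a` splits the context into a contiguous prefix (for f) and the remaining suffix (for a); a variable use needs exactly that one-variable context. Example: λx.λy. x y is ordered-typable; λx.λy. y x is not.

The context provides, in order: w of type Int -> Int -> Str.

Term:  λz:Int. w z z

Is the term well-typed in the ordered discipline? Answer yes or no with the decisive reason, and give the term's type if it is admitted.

no — z ×2 used more than once (contraction)
counts: w ×1, z (λ-bound) ×2
left-to-right use order: w, z, z
typing: well-typed at Int -> Str
across the five disciplines: ordered ✗ | linear ✗ | affine ✗ | relevant ✓ | unrestricted ✓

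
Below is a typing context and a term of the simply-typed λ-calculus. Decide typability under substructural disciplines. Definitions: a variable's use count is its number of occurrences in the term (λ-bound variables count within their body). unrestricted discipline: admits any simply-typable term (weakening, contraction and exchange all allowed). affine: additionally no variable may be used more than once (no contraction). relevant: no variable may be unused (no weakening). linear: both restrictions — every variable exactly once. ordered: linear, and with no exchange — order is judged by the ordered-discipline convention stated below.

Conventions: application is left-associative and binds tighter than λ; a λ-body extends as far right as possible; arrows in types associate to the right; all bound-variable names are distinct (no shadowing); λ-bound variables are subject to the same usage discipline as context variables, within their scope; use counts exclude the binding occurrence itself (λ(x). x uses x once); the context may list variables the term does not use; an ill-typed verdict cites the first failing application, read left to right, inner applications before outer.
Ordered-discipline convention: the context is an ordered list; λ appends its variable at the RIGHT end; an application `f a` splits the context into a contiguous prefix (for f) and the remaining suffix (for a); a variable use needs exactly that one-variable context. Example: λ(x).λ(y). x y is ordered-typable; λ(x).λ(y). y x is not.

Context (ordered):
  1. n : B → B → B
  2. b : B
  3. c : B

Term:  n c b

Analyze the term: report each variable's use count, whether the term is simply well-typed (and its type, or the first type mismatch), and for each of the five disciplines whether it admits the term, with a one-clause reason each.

counts: n=1, b=1, c=1
uses in reading order: n, c, b
typing: ✓ — B
ordered: ✗ — use order n, c, b needs exchange
linear: ✓ — n, b, c: one use apiece
affine: ✓ — at most one use each (n, b, c)
relevant: ✓ — none of n, b, c goes unused
unrestricted: ✓ — typability at B is all that's needed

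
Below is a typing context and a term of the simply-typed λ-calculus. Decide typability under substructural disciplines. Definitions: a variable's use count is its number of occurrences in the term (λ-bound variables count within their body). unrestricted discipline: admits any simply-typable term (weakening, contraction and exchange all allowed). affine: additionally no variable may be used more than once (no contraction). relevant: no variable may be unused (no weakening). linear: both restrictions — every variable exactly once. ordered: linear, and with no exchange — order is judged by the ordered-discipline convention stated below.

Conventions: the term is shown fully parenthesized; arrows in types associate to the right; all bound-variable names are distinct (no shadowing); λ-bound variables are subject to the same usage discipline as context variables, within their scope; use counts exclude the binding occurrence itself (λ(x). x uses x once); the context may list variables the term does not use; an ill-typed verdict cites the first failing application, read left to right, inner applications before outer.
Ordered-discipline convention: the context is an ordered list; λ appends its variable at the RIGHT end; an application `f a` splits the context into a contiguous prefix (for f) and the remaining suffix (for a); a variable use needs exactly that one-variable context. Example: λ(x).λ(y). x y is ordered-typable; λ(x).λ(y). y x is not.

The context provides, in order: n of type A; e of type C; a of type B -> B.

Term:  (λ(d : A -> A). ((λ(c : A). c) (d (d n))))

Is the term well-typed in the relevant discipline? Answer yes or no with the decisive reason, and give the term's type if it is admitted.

no — needs weakening: e, a unused
counts: n: 1, e: 0, a: 0, d (λ-bound): 2, c (λ-bound): 1
uses in reading order: c, d, d, n
typing: the term checks, with type (A -> A) -> A
across the five disciplines: ordered ✗ · linear ✗ · affine ✗ · relevant ✗ · unrestricted ✓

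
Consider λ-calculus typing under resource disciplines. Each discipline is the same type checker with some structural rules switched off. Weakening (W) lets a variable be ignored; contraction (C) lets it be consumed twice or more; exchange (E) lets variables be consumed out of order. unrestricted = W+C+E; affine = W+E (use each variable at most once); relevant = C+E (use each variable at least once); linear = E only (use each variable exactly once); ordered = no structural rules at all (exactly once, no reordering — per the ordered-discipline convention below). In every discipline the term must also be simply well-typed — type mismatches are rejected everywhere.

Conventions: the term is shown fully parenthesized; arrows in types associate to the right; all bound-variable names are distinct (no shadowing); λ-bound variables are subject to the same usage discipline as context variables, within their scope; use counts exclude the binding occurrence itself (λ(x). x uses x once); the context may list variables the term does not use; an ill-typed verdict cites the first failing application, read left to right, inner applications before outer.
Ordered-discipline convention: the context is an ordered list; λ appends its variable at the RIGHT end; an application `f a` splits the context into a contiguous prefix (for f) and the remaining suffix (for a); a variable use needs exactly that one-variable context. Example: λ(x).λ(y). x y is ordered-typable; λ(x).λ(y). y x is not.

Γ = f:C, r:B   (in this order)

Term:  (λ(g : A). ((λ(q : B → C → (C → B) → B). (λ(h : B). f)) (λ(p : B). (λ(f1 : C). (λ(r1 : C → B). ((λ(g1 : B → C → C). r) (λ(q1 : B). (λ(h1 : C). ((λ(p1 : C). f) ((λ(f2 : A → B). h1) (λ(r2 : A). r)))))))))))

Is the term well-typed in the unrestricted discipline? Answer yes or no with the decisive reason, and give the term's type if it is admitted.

yes — simply typable at A → B → C; W, C, E all held; term : A → B → C
variable uses: f: 2×; r: 2×; g (bound): 0×; q (bound): 0×; h (bound): 0×; p (bound): 0×; f1 (bound): 0×; r1 (bound): 0×; g1 (bound): 0×; q1 (bound): 0×; h1 (bound): 1×; p1 (bound): 0×; f2 (bound): 0×; r2 (bound): 0×
left-to-right use order: f, r, f, h1, r
typing: the term checks, with type A → B → C
across the five disciplines: ordered ✗, linear ✗, affine ✗, relevant ✗, unrestricted ✓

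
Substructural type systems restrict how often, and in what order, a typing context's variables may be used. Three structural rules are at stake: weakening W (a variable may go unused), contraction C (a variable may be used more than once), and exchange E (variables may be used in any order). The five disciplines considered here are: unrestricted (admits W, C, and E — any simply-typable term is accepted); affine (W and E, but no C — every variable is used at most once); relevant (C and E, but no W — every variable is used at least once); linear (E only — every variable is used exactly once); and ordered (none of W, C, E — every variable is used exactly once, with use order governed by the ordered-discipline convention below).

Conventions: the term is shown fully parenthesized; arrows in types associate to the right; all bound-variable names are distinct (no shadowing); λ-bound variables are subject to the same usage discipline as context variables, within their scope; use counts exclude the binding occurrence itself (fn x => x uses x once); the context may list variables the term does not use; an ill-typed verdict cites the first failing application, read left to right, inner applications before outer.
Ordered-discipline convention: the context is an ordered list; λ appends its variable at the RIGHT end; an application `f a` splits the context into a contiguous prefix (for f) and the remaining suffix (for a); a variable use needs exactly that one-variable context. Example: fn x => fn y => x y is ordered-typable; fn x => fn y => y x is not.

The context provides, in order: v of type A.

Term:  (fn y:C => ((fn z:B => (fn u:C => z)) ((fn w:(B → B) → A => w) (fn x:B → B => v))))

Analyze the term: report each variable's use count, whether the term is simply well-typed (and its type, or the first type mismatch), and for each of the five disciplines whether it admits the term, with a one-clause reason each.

usage: v ×1; y [bound] ×0; z [bound] ×1; u [bound] ×0; w [bound] ×1; x [bound] ×0
uses in reading order: z, w, v
typing: ill-typed: an application expects B but receives (B → B) → A
ordered: ✗ — the type mismatch rejects it
linear: ✗ — not simply typable
affine: ✗ — fails simple typing
relevant: ✗ — a type mismatch blocks all five
unrestricted: ✗ — the type mismatch rejects it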